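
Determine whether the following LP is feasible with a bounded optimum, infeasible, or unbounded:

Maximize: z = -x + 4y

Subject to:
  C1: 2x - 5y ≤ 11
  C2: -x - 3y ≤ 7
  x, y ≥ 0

Unbounded (objective can increase without bound)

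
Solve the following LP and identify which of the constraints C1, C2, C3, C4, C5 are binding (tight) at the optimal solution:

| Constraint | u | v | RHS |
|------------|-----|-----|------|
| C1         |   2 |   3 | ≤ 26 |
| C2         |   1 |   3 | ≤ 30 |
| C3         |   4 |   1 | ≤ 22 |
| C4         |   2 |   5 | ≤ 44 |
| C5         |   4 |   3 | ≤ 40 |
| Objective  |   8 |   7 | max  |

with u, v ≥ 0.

At u = 4, v = 6, compute slack b - a·x for each constraint:
  C1: 26 − 26 = 0  (binding)
  C2: 30 − 22 = 8  (slack)
  C3: 22 − 22 = 0  (binding)
  C4: 44 − 38 = 6  (slack)
  C5: 40 − 34 = 6  (slack)

Optimal: u = 4, v = 6
Binding: C1, C3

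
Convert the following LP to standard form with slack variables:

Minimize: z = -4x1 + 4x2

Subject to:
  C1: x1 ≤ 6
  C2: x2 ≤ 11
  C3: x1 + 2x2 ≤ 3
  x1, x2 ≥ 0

min z = -4x1 + 4x2

s.t.
  x1 + s1 = 6
  x2 + s2 = 11
  x1 + 2x2 + s3 = 3
  x1, x2, s1, s2, s3 ≥ 0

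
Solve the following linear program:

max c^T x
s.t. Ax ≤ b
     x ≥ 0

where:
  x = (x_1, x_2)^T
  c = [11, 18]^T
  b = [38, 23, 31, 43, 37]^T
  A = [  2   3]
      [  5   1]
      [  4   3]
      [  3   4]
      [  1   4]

Evaluate the objective at each vertex of the feasible region:
  z(0, 0) = 0
  z(4.6, 0) = 50.6
  z(3.455, 5.727) = 141.1
  z(1, 9) = 173  ←
  z(0, 9.25) = 166.5
The maximum is at x_1 = 1, x_2 = 9.

x_1 = 1, x_2 = 9, z = 173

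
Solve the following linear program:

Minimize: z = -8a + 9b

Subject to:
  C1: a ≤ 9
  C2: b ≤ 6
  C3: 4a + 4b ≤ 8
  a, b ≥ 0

Evaluate the objective at each vertex of the feasible region:
  z(0, 0) = 0
  z(2, 0) = -16  ←
  z(0, 2) = 18
The minimum is at a = 2, b = 0.

a = 2, b = 0, z = -16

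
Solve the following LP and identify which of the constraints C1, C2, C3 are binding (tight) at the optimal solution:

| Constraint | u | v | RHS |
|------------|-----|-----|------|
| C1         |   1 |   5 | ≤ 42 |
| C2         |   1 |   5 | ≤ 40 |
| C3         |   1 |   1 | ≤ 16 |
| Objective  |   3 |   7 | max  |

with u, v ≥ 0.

At u = 10, v = 6, compute slack b - a·x for each constraint:
  C1: 42 − 40 = 2  (slack)
  C2: 40 − 40 = 0  (binding)
  C3: 16 − 16 = 0  (binding)

Optimal: u = 10, v = 6
Binding: C2, C3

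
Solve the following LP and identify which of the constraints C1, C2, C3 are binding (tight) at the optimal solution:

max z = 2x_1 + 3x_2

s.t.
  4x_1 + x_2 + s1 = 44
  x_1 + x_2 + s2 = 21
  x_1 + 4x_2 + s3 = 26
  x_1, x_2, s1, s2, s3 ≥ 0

At x_1 = 10, x_2 = 4, compute slack b - a·x for each constraint:
  C1: 44 − 44 = 0  (binding)
  C2: 21 − 14 = 7  (slack)
  C3: 26 − 26 = 0  (binding)

Optimal: x_1 = 10, x_2 = 4
Binding: C1, C3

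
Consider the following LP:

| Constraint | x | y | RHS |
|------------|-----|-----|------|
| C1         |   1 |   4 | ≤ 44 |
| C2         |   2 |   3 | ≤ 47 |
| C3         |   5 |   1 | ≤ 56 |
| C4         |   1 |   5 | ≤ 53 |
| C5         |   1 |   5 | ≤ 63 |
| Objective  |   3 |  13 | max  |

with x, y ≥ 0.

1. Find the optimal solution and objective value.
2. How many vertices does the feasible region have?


1. x = 8, y = 9, z = 141
2. 5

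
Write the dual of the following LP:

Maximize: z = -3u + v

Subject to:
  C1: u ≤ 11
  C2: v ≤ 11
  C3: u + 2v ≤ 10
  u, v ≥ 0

Primal max cᵀx s.t. Ax ≤ b, x ≥ 0  →  Dual min bᵀy s.t. Aᵀy ≥ c, y ≥ 0.

Minimize: z = 11y1 + 11y2 + 10y3

Subject to:
  y1 + y3 ≥ -3
  y2 + 2y3 ≥ 1
  y1, y2, y3 ≥ 0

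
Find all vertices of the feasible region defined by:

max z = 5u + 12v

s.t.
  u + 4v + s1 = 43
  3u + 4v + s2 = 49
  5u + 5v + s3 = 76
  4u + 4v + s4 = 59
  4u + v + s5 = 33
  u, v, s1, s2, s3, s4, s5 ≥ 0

(0, 0), (8.25, 0), (6.385, 7.462), (3, 10), (0, 10.75)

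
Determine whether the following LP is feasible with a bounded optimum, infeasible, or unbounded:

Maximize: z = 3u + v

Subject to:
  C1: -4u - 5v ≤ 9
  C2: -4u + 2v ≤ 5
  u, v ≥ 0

Unbounded (objective can increase without bound)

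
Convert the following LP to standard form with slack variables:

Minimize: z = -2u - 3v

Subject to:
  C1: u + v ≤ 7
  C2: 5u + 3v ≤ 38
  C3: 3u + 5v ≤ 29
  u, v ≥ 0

min z = -2u - 3v

s.t.
  u + v + s1 = 7
  5u + 3v + s2 = 38
  3u + 5v + s3 = 29
  u, v, s1, s2, s3 ≥ 0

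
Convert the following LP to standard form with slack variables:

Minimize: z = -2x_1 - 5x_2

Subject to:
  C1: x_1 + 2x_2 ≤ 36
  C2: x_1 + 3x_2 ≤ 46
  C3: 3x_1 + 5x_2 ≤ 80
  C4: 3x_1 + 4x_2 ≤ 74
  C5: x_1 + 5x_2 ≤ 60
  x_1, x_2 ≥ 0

min z = -2x_1 - 5x_2

s.t.
  x_1 + 2x_2 + s1 = 36
  x_1 + 3x_2 + s2 = 46
  3x_1 + 5x_2 + s3 = 80
  3x_1 + 4x_2 + s4 = 74
  x_1 + 5x_2 + s5 = 60
  x_1, x_2, s1, s2, s3, s4, s5 ≥ 0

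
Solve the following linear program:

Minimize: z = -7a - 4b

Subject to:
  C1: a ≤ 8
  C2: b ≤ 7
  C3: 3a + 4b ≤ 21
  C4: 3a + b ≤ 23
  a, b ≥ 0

Evaluate the objective at each vertex of the feasible region:
  z(0, 0) = 0
  z(7, 0) = -49  ←
  z(0, 5.25) = -21
The minimum is at a = 7, b = 0.

a = 7, b = 0, z = -49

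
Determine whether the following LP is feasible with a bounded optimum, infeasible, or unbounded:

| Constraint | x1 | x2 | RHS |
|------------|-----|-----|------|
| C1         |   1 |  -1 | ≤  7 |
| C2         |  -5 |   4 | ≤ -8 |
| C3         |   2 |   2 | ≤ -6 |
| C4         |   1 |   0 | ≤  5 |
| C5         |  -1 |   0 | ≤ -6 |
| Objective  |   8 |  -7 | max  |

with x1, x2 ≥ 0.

Infeasible (no feasible solution exists)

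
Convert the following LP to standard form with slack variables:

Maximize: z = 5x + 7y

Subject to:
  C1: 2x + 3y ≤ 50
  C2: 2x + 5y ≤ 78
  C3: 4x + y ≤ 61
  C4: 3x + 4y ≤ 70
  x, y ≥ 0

max z = 5x + 7y

s.t.
  2x + 3y + s1 = 50
  2x + 5y + s2 = 78
  4x + y + s3 = 61
  3x + 4y + s4 = 70
  x, y, s1, s2, s3, s4 ≥ 0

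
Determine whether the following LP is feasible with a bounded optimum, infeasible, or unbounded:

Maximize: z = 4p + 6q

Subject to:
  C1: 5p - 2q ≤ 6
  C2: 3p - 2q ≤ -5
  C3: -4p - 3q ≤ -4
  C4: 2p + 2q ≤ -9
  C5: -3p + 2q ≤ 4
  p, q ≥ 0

Infeasible (no feasible solution exists)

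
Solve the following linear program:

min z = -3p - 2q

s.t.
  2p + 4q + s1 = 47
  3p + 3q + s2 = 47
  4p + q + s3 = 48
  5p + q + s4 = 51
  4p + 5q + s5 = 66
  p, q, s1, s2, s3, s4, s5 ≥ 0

Evaluate the objective at each vertex of the feasible region:
  z(0, 0) = 0
  z(10.2, 0) = -30.6
  z(9, 6) = -39  ←
  z(4.833, 9.333) = -33.17
  z(0, 11.75) = -23.5
The minimum is at p = 9, q = 6.

p = 9, q = 6, z = -39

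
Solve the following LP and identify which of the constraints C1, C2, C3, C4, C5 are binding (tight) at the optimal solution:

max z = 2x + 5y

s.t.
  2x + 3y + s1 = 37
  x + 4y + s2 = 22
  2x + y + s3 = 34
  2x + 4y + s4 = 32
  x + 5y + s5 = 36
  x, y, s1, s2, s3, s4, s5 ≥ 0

At x = 10, y = 3, compute slack b - a·x for each constraint:
  C1: 37 − 29 = 8  (slack)
  C2: 22 − 22 = 0  (binding)
  C3: 34 − 23 = 11  (slack)
  C4: 32 − 32 = 0  (binding)
  C5: 36 − 25 = 11  (slack)

Optimal: x = 10, y = 3
Binding: C2, C4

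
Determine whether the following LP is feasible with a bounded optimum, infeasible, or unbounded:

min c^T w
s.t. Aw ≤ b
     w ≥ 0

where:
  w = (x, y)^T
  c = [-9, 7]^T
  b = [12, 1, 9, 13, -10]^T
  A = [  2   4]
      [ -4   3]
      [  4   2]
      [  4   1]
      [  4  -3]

Infeasible (no feasible solution exists)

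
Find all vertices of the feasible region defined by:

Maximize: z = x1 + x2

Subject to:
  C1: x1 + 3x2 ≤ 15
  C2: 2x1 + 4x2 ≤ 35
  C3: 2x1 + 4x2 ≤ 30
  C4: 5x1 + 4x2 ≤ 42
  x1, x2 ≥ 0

(0, 0), (8.4, 0), (6, 3), (0, 5)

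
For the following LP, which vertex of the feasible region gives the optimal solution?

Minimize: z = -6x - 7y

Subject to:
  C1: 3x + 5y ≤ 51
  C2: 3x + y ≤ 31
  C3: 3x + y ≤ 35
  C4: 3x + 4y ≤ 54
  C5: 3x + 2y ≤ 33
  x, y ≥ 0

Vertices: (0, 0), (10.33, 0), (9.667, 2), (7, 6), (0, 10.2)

Evaluate the objective at each vertex of the feasible region:
  z(0, 0) = 0
  z(10.33, 0) = -62
  z(9.667, 2) = -72
  z(7, 6) = -84  ←
  z(0, 10.2) = -71.4
The minimum is at x = 7, y = 6.

(7, 6)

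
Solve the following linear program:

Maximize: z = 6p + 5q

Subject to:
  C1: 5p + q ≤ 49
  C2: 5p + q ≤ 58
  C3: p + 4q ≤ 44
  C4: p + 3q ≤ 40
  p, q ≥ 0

Evaluate the objective at each vertex of the feasible region:
  z(0, 0) = 0
  z(9.8, 0) = 58.8
  z(8, 9) = 93  ←
  z(0, 11) = 55
The maximum is at p = 8, q = 9.

p = 8, q = 9, z = 93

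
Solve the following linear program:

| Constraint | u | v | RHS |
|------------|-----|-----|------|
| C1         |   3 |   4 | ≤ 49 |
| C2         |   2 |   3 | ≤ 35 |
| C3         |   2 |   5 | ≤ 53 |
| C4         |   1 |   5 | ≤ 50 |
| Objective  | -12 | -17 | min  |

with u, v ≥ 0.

Evaluate the objective at each vertex of the feasible region:
  z(0, 0) = 0
  z(16.33, 0) = -196
  z(7, 7) = -203  ←
  z(4, 9) = -201
  z(3, 9.4) = -195.8
  z(0, 10) = -170
The minimum is at u = 7, v = 7.

u = 7, v = 7, z = -203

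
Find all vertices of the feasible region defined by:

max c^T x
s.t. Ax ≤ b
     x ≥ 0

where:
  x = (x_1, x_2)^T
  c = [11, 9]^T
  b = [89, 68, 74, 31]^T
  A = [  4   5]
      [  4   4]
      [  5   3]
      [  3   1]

(0, 0), (10.33, 0), (7, 10), (0, 17)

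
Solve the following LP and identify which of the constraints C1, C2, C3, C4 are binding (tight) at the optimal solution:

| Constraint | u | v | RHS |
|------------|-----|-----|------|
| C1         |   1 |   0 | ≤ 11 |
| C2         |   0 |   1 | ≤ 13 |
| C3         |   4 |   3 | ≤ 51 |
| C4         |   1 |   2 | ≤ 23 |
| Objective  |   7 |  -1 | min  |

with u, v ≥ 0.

At u = 0, v = 11.5, compute slack b - a·x for each constraint:
  C1: 11 − 0 = 11  (slack)
  C2: 13 − 11.5 = 1.5  (slack)
  C3: 51 − 34.5 = 16.5  (slack)
  C4: 23 − 23 = 0  (binding)

Optimal: u = 0, v = 11.5
Binding: C4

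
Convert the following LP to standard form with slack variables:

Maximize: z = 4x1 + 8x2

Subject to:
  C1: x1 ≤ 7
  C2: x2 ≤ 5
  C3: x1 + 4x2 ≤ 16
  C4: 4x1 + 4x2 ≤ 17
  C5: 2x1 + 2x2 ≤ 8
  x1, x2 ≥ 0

max z = 4x1 + 8x2

s.t.
  x1 + s1 = 7
  x2 + s2 = 5
  x1 + 4x2 + s3 = 16
  4x1 + 4x2 + s4 = 17
  2x1 + 2x2 + s5 = 8
  x1, x2, s1, s2, s3, s4, s5 ≥ 0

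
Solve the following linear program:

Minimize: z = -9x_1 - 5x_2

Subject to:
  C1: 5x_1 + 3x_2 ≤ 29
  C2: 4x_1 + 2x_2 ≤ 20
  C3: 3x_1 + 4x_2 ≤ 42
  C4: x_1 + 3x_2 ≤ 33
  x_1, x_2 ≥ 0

Evaluate the objective at each vertex of the feasible region:
  z(0, 0) = 0
  z(5, 0) = -45
  z(1, 8) = -49  ←
  z(0, 9.667) = -48.33
The minimum is at x_1 = 1, x_2 = 8.

x_1 = 1, x_2 = 8, z = -49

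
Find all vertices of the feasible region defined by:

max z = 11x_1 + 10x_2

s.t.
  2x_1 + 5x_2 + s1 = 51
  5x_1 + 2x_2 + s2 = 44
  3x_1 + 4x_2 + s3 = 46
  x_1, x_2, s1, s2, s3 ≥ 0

(0, 0), (8.8, 0), (6, 7), (3.714, 8.714), (0, 10.2)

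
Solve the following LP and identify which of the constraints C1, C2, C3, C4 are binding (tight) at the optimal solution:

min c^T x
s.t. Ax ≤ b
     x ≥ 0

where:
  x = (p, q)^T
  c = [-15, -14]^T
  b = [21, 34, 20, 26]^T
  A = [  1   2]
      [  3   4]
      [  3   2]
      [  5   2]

At p = 2, q = 7, compute slack b - a·x for each constraint:
  C1: 21 − 16 = 5  (slack)
  C2: 34 − 34 = 0  (binding)
  C3: 20 − 20 = 0  (binding)
  C4: 26 − 24 = 2  (slack)

Optimal: p = 2, q = 7
Binding: C2, C3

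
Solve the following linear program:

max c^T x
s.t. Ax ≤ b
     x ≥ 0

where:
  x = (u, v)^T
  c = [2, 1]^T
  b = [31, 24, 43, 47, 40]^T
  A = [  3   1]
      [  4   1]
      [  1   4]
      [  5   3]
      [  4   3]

Evaluate the objective at each vertex of the feasible region:
  z(0, 0) = 0
  z(6, 0) = 12
  z(4, 8) = 16  ←
  z(2.385, 10.15) = 14.92
  z(0, 10.75) = 10.75
The maximum is at u = 4, v = 8.

u = 4, v = 8, z = 16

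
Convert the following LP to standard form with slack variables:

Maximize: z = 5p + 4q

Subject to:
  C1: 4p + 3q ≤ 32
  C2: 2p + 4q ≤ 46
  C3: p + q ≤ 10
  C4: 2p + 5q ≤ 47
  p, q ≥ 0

max z = 5p + 4q

s.t.
  4p + 3q + s1 = 32
  2p + 4q + s2 = 46
  p + q + s3 = 10
  2p + 5q + s4 = 47
  p, q, s1, s2, s3, s4 ≥ 0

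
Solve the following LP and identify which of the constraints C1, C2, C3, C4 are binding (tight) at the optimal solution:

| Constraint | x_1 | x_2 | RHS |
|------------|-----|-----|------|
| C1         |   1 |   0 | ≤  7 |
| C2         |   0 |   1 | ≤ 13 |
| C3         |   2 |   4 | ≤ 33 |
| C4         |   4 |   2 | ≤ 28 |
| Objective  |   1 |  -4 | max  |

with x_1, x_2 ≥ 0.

At x_1 = 7, x_2 = 0, compute slack b - a·x for each constraint:
  C1: 7 − 7 = 0  (binding)
  C2: 13 − 0 = 13  (slack)
  C3: 33 − 14 = 19  (slack)
  C4: 28 − 28 = 0  (binding)

Optimal: x_1 = 7, x_2 = 0
Binding: C1, C4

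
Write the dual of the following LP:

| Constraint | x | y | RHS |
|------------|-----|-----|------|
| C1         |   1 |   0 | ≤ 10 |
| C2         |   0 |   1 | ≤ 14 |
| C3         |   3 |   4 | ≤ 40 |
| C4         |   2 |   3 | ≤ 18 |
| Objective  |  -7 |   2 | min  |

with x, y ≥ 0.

Primal min cᵀx s.t. Ax ≤ b, x ≥ 0  →  Dual max −bᵀy s.t. Aᵀy ≥ −c, y ≥ 0.

Maximize: z = -10y1 - 14y2 - 40y3 - 18y4

Subject to:
  y1 + 3y3 + 2y4 ≥ 7
  y2 + 4y3 + 3y4 ≥ -2
  y1, y2, y3, y4 ≥ 0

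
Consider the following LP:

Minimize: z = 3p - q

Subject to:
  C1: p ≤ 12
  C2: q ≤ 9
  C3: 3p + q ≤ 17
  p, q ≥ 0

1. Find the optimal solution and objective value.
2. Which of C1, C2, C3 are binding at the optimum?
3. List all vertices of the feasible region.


1. p = 0, q = 9, z = -9
2. C2
3. (0, 0), (5.667, 0), (2.667, 9), (0, 9)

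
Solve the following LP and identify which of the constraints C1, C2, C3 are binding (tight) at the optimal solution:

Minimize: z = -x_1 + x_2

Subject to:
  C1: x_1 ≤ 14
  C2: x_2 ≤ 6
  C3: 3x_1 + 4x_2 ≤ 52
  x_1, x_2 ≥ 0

At x_1 = 14, x_2 = 0, compute slack b - a·x for each constraint:
  C1: 14 − 14 = 0  (binding)
  C2: 6 − 0 = 6  (slack)
  C3: 52 − 42 = 10  (slack)

Optimal: x_1 = 14, x_2 = 0
Binding: C1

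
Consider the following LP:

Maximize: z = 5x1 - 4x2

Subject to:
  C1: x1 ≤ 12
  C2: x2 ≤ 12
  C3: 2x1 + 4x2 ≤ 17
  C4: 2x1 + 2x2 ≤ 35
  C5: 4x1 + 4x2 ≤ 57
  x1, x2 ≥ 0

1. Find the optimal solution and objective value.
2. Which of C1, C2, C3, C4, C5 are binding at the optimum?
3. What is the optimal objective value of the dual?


1. x1 = 8.5, x2 = 0, z = 42.5
2. C3
3. 42.5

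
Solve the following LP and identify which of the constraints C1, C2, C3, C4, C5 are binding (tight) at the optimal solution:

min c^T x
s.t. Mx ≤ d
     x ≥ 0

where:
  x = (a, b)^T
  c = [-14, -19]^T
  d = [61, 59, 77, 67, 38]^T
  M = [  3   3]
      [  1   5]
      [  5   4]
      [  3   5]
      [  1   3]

At a = 9, b = 8, compute slack b - a·x for each constraint:
  C1: 61 − 51 = 10  (slack)
  C2: 59 − 49 = 10  (slack)
  C3: 77 − 77 = 0  (binding)
  C4: 67 − 67 = 0  (binding)
  C5: 38 − 33 = 5  (slack)

Optimal: a = 9, b = 8
Binding: C3, C4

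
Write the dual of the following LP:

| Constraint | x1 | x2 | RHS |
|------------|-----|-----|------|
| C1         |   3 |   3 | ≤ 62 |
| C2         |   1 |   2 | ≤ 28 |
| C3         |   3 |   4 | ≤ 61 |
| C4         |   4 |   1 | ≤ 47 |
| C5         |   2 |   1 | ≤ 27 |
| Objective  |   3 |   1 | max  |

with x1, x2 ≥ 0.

Primal max cᵀx s.t. Ax ≤ b, x ≥ 0  →  Dual min bᵀy s.t. Aᵀy ≥ c, y ≥ 0.

Minimize: z = 62y1 + 28y2 + 61y3 + 47y4 + 27y5

Subject to:
  3y1 + y2 + 3y3 + 4y4 + 2y5 ≥ 3
  3y1 + 2y2 + 4y3 + y4 + y5 ≥ 1
  y1, y2, y3, y4, y5 ≥ 0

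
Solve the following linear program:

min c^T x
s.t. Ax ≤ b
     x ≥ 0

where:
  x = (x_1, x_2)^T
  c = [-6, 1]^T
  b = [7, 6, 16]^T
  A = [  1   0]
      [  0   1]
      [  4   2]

Evaluate the objective at each vertex of the feasible region:
  z(0, 0) = 0
  z(4, 0) = -24  ←
  z(1, 6) = 0
  z(0, 6) = 6
The minimum is at x_1 = 4, x_2 = 0.

x_1 = 4, x_2 = 0, z = -24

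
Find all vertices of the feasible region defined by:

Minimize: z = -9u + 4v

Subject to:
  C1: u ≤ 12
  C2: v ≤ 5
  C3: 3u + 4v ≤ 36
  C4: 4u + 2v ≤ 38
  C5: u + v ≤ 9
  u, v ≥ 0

(0, 0), (9, 0), (4, 5), (0, 5)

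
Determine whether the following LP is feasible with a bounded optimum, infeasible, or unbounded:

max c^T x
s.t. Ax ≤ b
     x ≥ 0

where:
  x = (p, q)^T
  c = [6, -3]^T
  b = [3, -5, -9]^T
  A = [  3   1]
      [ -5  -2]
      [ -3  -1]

Infeasible (no feasible solution exists)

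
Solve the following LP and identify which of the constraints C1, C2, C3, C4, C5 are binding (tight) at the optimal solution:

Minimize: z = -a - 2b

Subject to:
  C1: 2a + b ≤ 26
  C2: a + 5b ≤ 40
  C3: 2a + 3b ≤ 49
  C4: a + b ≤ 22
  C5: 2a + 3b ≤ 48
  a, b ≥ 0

At a = 10, b = 6, compute slack b - a·x for each constraint:
  C1: 26 − 26 = 0  (binding)
  C2: 40 − 40 = 0  (binding)
  C3: 49 − 38 = 11  (slack)
  C4: 22 − 16 = 6  (slack)
  C5: 48 − 38 = 10  (slack)

Optimal: a = 10, b = 6
Binding: C1, C2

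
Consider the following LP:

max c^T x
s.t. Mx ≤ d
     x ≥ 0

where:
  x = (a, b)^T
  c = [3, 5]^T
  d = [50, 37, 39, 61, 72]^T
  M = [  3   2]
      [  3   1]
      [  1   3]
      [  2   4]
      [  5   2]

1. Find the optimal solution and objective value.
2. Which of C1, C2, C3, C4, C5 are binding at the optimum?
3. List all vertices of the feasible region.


1. a = 9, b = 10, z = 77
2. C2, C3
3. (0, 0), (12.33, 0), (9, 10), (0, 13)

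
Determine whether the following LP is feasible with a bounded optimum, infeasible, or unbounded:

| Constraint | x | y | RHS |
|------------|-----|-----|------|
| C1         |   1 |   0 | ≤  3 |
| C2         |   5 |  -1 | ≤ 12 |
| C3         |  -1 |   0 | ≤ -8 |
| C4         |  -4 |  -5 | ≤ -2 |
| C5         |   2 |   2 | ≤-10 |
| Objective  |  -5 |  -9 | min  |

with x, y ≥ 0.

Infeasible (no feasible solution exists)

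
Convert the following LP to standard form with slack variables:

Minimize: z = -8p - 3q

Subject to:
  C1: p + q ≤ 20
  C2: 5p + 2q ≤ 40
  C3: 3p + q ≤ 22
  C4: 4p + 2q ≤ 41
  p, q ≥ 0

min z = -8p - 3q

s.t.
  p + q + s1 = 20
  5p + 2q + s2 = 40
  3p + q + s3 = 22
  4p + 2q + s4 = 41
  p, q, s1, s2, s3, s4 ≥ 0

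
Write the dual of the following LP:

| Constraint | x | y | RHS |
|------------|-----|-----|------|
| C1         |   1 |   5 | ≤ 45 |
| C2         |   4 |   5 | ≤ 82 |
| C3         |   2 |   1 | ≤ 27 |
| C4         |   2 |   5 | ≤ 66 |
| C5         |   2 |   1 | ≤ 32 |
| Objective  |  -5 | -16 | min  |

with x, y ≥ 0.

Primal min cᵀx s.t. Ax ≤ b, x ≥ 0  →  Dual max −bᵀy s.t. Aᵀy ≥ −c, y ≥ 0.

Maximize: z = -45y1 - 82y2 - 27y3 - 66y4 - 32y5

Subject to:
  y1 + 4y2 + 2y3 + 2y4 + 2y5 ≥ 5
  5y1 + 5y2 + y3 + 5y4 + y5 ≥ 16
  y1, y2, y3, y4, y5 ≥ 0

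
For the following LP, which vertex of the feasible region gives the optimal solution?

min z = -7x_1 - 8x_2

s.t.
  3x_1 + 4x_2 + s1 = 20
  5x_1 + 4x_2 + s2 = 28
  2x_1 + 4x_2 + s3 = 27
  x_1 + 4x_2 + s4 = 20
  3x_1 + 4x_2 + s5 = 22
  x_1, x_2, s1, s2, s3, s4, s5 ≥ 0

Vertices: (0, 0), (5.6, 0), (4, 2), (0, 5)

Evaluate the objective at each vertex of the feasible region:
  z(0, 0) = 0
  z(5.6, 0) = -39.2
  z(4, 2) = -44  ←
  z(0, 5) = -40
The minimum is at x_1 = 4, x_2 = 2.

(4, 2)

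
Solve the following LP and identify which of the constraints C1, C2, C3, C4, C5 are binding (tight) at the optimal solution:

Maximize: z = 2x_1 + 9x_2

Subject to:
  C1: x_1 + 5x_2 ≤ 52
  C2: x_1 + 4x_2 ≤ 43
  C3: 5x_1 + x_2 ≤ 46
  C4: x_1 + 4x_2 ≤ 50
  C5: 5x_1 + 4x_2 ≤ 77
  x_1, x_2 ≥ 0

At x_1 = 7, x_2 = 9, compute slack b - a·x for each constraint:
  C1: 52 − 52 = 0  (binding)
  C2: 43 − 43 = 0  (binding)
  C3: 46 − 44 = 2  (slack)
  C4: 50 − 43 = 7  (slack)
  C5: 77 − 71 = 6  (slack)

Optimal: x_1 = 7, x_2 = 9
Binding: C1, C2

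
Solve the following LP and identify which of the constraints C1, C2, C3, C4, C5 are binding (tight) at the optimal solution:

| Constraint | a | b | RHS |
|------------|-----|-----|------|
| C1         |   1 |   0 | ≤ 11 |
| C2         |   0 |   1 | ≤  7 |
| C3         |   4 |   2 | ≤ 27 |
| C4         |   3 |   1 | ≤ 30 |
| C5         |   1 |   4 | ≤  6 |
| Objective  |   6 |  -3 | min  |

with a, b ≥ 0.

At a = 0, b = 1.5, compute slack b - a·x for each constraint:
  C1: 11 − 0 = 11  (slack)
  C2: 7 − 1.5 = 5.5  (slack)
  C3: 27 − 3 = 24  (slack)
  C4: 30 − 1.5 = 28.5  (slack)
  C5: 6 − 6 = 0  (binding)

Optimal: a = 0, b = 1.5
Binding: C5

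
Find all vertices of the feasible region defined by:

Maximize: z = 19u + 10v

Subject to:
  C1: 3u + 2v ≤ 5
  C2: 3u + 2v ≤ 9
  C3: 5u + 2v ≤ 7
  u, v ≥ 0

(0, 0), (1.4, 0), (1, 1), (0, 2.5)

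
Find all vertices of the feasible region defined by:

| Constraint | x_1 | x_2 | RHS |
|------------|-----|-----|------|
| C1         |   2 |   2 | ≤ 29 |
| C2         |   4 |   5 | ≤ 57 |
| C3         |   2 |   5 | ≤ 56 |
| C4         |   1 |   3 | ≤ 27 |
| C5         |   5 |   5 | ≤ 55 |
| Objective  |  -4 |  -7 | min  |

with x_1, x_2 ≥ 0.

(0, 0), (11, 0), (3, 8), (0, 9)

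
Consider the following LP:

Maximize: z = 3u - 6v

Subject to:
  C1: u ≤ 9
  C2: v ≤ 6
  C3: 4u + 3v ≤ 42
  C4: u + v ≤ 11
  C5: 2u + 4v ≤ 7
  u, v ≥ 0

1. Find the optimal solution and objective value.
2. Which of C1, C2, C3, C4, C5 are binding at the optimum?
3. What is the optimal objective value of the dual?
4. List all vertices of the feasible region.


1. u = 3.5, v = 0, z = 10.5
2. C5
3. 10.5
4. (0, 0), (3.5, 0), (0, 1.75)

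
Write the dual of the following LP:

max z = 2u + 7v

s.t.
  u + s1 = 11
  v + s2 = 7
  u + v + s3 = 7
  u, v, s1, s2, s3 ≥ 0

Primal max cᵀx s.t. Ax ≤ b, x ≥ 0  →  Dual min bᵀy s.t. Aᵀy ≥ c, y ≥ 0.

Minimize: z = 11y1 + 7y2 + 7y3

Subject to:
  y1 + y3 ≥ 2
  y2 + y3 ≥ 7
  y1, y2, y3 ≥ 0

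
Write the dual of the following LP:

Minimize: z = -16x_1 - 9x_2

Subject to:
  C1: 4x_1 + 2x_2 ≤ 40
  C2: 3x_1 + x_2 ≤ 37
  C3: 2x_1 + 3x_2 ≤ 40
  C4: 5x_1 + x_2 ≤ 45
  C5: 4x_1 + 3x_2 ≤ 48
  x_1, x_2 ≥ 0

Primal min cᵀx s.t. Ax ≤ b, x ≥ 0  →  Dual max −bᵀy s.t. Aᵀy ≥ −c, y ≥ 0.

Maximize: z = -40y1 - 37y2 - 40y3 - 45y4 - 48y5

Subject to:
  4y1 + 3y2 + 2y3 + 5y4 + 4y5 ≥ 16
  2y1 + y2 + 3y3 + y4 + 3y5 ≥ 9
  y1, y2, y3, y4, y5 ≥ 0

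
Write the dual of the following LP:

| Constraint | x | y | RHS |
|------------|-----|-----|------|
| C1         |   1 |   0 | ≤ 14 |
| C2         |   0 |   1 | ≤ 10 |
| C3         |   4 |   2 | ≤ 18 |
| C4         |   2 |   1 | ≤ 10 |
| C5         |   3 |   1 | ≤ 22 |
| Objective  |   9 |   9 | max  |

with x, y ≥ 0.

Primal max cᵀx s.t. Ax ≤ b, x ≥ 0  →  Dual min bᵀy s.t. Aᵀy ≥ c, y ≥ 0.

Minimize: z = 14y1 + 10y2 + 18y3 + 10y4 + 22y5

Subject to:
  y1 + 4y3 + 2y4 + 3y5 ≥ 9
  y2 + 2y3 + y4 + y5 ≥ 9
  y1, y2, y3, y4, y5 ≥ 0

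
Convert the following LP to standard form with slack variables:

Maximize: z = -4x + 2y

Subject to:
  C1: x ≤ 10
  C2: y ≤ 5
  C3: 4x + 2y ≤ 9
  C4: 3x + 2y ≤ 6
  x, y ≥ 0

max z = -4x + 2y

s.t.
  x + s1 = 10
  y + s2 = 5
  4x + 2y + s3 = 9
  3x + 2y + s4 = 6
  x, y, s1, s2, s3, s4 ≥ 0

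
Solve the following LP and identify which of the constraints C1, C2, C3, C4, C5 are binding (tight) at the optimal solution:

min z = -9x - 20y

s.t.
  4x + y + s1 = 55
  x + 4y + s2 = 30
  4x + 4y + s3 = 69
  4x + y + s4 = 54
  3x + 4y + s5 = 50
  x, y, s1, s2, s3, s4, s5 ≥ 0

At x = 10, y = 5, compute slack b - a·x for each constraint:
  C1: 55 − 45 = 10  (slack)
  C2: 30 − 30 = 0  (binding)
  C3: 69 − 60 = 9  (slack)
  C4: 54 − 45 = 9  (slack)
  C5: 50 − 50 = 0  (binding)

Optimal: x = 10, y = 5
Binding: C2, C5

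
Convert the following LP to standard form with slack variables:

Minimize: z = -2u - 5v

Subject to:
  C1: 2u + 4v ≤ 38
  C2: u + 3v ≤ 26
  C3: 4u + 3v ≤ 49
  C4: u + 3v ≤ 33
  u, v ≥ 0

min z = -2u - 5v

s.t.
  2u + 4v + s1 = 38
  u + 3v + s2 = 26
  4u + 3v + s3 = 49
  u + 3v + s4 = 33
  u, v, s1, s2, s3, s4 ≥ 0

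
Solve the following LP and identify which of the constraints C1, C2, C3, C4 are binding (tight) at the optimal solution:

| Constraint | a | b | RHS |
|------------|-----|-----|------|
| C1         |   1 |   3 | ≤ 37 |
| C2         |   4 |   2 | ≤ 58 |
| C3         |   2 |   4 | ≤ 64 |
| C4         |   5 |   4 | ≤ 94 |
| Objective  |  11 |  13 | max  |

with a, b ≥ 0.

At a = 10, b = 9, compute slack b - a·x for each constraint:
  C1: 37 − 37 = 0  (binding)
  C2: 58 − 58 = 0  (binding)
  C3: 64 − 56 = 8  (slack)
  C4: 94 − 86 = 8  (slack)

Optimal: a = 10, b = 9
Binding: C1, C2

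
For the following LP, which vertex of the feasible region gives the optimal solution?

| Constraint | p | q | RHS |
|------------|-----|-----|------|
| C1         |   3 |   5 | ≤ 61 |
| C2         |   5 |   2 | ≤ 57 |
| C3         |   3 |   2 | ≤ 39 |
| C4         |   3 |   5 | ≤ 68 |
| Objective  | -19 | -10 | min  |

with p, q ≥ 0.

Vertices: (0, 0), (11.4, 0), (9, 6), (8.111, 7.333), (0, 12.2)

Evaluate the objective at each vertex of the feasible region:
  z(0, 0) = 0
  z(11.4, 0) = -216.6
  z(9, 6) = -231  ←
  z(8.111, 7.333) = -227.4
  z(0, 12.2) = -122
The minimum is at p = 9, q = 6.

(9, 6)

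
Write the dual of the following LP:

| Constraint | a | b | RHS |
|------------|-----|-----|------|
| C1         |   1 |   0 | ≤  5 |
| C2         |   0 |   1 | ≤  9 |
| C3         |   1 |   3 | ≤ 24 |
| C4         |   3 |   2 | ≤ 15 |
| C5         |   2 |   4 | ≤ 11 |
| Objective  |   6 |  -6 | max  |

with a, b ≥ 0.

Primal max cᵀx s.t. Ax ≤ b, x ≥ 0  →  Dual min bᵀy s.t. Aᵀy ≥ c, y ≥ 0.

Minimize: z = 5y1 + 9y2 + 24y3 + 15y4 + 11y5

Subject to:
  y1 + y3 + 3y4 + 2y5 ≥ 6
  y2 + 3y3 + 2y4 + 4y5 ≥ -6
  y1, y2, y3, y4, y5 ≥ 0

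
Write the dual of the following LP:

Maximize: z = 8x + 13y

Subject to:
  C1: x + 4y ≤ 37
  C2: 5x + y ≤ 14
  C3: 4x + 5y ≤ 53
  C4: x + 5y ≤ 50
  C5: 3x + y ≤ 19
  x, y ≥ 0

Primal max cᵀx s.t. Ax ≤ b, x ≥ 0  →  Dual min bᵀy s.t. Aᵀy ≥ c, y ≥ 0.

Minimize: z = 37y1 + 14y2 + 53y3 + 50y4 + 19y5

Subject to:
  y1 + 5y2 + 4y3 + y4 + 3y5 ≥ 8
  4y1 + y2 + 5y3 + 5y4 + y5 ≥ 13
  y1, y2, y3, y4, y5 ≥ 0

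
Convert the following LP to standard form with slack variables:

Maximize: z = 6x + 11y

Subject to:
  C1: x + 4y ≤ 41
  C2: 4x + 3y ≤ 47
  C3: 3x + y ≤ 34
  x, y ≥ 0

max z = 6x + 11y

s.t.
  x + 4y + s1 = 41
  4x + 3y + s2 = 47
  3x + y + s3 = 34
  x, y, s1, s2, s3 ≥ 0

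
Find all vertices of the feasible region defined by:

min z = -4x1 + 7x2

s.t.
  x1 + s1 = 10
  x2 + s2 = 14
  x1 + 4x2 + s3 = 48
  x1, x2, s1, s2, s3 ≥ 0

(0, 0), (10, 0), (10, 9.5), (0, 12)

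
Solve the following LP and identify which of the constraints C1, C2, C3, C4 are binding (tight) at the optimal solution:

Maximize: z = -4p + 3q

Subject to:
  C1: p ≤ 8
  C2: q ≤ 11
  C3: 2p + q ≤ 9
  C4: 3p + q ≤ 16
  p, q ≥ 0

At p = 0, q = 9, compute slack b - a·x for each constraint:
  C1: 8 − 0 = 8  (slack)
  C2: 11 − 9 = 2  (slack)
  C3: 9 − 9 = 0  (binding)
  C4: 16 − 9 = 7  (slack)

Optimal: p = 0, q = 9
Binding: C3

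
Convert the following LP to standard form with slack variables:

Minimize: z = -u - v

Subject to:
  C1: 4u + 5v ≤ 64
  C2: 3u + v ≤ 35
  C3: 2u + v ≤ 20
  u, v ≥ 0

min z = -u - v

s.t.
  4u + 5v + s1 = 64
  3u + v + s2 = 35
  2u + v + s3 = 20
  u, v, s1, s2, s3 ≥ 0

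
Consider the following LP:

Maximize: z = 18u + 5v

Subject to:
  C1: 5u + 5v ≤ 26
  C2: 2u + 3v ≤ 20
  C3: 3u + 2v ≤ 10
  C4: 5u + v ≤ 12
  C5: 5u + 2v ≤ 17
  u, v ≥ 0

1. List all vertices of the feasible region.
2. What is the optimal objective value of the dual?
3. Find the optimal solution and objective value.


1. (0, 0), (2.4, 0), (2, 2), (0, 5)
2. 46
3. u = 2, v = 2, z = 46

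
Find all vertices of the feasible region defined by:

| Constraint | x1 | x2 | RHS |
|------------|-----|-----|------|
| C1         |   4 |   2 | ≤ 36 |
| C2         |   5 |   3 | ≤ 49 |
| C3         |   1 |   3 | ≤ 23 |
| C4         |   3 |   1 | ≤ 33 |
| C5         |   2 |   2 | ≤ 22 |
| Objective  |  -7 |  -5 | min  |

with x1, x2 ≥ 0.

(0, 0), (9, 0), (7, 4), (5, 6), (0, 7.667)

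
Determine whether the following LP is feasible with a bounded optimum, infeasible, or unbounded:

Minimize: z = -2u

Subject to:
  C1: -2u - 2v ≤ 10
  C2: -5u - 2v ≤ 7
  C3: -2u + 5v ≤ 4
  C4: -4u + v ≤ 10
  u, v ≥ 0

Unbounded (objective can decrease without bound)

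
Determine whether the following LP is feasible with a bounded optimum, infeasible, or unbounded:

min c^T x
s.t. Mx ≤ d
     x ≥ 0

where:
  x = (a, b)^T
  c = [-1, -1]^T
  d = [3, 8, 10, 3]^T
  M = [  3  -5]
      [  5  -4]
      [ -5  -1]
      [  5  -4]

Unbounded (objective can decrease without bound)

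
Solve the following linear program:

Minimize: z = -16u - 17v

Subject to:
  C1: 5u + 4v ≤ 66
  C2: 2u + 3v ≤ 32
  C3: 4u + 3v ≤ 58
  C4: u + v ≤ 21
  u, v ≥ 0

Evaluate the objective at each vertex of the feasible region:
  z(0, 0) = 0
  z(13.2, 0) = -211.2
  z(10, 4) = -228  ←
  z(0, 10.67) = -181.3
The minimum is at u = 10, v = 4.

u = 10, v = 4, z = -228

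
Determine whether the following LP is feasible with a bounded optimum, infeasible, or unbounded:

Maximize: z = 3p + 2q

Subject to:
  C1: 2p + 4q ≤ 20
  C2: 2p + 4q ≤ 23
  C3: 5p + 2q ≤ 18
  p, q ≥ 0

Feasible with a bounded optimal solution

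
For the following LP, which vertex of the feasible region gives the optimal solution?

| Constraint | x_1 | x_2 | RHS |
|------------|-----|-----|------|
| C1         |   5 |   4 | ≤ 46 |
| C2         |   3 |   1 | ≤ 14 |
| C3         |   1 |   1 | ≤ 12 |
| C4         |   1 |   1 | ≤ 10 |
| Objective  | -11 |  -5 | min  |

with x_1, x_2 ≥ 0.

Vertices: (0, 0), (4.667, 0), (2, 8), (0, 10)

Evaluate the objective at each vertex of the feasible region:
  z(0, 0) = 0
  z(4.667, 0) = -51.33
  z(2, 8) = -62  ←
  z(0, 10) = -50
The minimum is at x_1 = 2, x_2 = 8.

(2, 8)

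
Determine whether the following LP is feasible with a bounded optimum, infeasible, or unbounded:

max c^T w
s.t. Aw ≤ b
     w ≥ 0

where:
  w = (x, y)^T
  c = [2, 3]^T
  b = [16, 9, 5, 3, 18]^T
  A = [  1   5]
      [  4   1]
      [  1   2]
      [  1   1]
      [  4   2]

Feasible with a bounded optimal solution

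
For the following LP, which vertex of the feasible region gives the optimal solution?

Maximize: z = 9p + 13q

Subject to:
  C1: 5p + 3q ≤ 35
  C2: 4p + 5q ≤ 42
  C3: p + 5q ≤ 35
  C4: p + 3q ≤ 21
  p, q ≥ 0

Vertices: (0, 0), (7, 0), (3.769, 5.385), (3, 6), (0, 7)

Evaluate the objective at each vertex of the feasible region:
  z(0, 0) = 0
  z(7, 0) = 63
  z(3.769, 5.385) = 103.9
  z(3, 6) = 105  ←
  z(0, 7) = 91
The maximum is at p = 3, q = 6.

(3, 6)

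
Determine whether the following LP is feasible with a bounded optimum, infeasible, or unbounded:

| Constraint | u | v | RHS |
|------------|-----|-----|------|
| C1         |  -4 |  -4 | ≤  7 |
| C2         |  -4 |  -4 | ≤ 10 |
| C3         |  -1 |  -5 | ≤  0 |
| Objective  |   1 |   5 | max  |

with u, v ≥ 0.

Unbounded (objective can increase without bound)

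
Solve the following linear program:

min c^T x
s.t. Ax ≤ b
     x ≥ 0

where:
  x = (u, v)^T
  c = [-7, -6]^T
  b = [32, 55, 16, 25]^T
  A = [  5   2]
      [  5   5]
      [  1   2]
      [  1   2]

Evaluate the objective at each vertex of the feasible region:
  z(0, 0) = 0
  z(6.4, 0) = -44.8
  z(4, 6) = -64  ←
  z(0, 8) = -48
The minimum is at u = 4, v = 6.

u = 4, v = 6, z = -64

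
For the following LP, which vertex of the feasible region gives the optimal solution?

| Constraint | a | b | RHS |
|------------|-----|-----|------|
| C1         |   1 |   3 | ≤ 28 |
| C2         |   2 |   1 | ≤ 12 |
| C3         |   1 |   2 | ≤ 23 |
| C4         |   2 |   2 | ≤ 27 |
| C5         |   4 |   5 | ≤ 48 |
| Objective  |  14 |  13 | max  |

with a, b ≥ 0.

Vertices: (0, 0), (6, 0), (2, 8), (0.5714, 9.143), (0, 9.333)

Evaluate the objective at each vertex of the feasible region:
  z(0, 0) = 0
  z(6, 0) = 84
  z(2, 8) = 132  ←
  z(0.5714, 9.143) = 126.9
  z(0, 9.333) = 121.3
The maximum is at a = 2, b = 8.

(2, 8)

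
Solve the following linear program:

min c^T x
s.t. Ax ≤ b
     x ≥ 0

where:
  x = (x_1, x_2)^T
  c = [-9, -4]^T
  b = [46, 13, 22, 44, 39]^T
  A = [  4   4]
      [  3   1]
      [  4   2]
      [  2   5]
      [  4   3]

Evaluate the objective at each vertex of the feasible region:
  z(0, 0) = 0
  z(4.333, 0) = -39
  z(2, 7) = -46  ←
  z(1.375, 8.25) = -45.38
  z(0, 8.8) = -35.2
The minimum is at x_1 = 2, x_2 = 7.

x_1 = 2, x_2 = 7, z = -46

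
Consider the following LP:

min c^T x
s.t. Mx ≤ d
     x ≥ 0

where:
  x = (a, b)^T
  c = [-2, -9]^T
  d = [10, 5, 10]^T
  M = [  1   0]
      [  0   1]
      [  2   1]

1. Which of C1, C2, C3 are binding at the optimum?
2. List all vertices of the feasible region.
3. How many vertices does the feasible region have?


1. C2, C3
2. (0, 0), (5, 0), (2.5, 5), (0, 5)
3. 4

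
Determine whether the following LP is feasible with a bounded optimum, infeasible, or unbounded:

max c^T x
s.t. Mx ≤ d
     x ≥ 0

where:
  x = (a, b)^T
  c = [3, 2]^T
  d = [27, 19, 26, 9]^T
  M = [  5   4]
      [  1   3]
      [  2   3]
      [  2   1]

Feasible with a bounded optimal solution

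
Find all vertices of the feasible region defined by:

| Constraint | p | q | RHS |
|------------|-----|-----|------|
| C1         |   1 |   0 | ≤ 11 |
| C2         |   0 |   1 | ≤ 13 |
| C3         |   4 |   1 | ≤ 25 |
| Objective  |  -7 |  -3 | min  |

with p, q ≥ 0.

(0, 0), (6.25, 0), (3, 13), (0, 13)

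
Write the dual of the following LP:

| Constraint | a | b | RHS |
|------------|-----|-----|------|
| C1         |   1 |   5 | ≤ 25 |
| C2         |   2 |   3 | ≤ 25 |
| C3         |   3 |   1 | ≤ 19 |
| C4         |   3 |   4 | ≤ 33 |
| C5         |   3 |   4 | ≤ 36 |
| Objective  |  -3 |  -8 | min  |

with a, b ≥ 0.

Primal min cᵀx s.t. Ax ≤ b, x ≥ 0  →  Dual max −bᵀy s.t. Aᵀy ≥ −c, y ≥ 0.

Maximize: z = -25y1 - 25y2 - 19y3 - 33y4 - 36y5

Subject to:
  y1 + 2y2 + 3y3 + 3y4 + 3y5 ≥ 3
  5y1 + 3y2 + y3 + 4y4 + 4y5 ≥ 8
  y1, y2, y3, y4, y5 ≥ 0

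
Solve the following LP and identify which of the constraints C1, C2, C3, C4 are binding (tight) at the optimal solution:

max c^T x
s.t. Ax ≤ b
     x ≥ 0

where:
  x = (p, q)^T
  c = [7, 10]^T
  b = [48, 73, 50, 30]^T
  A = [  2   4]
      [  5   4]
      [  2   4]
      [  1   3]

At p = 9, q = 7, compute slack b - a·x for each constraint:
  C1: 48 − 46 = 2  (slack)
  C2: 73 − 73 = 0  (binding)
  C3: 50 − 46 = 4  (slack)
  C4: 30 − 30 = 0  (binding)

Optimal: p = 9, q = 7
Binding: C2, C4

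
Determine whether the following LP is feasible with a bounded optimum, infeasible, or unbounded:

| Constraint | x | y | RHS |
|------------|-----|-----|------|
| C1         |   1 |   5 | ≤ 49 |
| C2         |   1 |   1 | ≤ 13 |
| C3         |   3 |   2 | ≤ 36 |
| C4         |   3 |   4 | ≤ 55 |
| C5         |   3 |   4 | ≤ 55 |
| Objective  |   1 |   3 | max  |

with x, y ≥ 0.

Feasible with a bounded optimal solution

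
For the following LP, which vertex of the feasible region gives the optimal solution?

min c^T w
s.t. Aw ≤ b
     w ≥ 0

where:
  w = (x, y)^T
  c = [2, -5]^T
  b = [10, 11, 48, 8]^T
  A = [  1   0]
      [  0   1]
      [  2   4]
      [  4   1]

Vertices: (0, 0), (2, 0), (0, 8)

Evaluate the objective at each vertex of the feasible region:
  z(0, 0) = 0
  z(2, 0) = 4
  z(0, 8) = -40  ←
The minimum is at x = 0, y = 8.

(0, 8)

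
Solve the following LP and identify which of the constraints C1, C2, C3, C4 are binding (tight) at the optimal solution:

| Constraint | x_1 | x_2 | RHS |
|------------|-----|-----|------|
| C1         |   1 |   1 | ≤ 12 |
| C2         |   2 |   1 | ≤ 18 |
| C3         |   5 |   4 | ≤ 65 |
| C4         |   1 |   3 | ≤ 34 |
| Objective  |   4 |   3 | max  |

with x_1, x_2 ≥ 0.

At x_1 = 6, x_2 = 6, compute slack b - a·x for each constraint:
  C1: 12 − 12 = 0  (binding)
  C2: 18 − 18 = 0  (binding)
  C3: 65 − 54 = 11  (slack)
  C4: 34 − 24 = 10  (slack)

Optimal: x_1 = 6, x_2 = 6
Binding: C1, C2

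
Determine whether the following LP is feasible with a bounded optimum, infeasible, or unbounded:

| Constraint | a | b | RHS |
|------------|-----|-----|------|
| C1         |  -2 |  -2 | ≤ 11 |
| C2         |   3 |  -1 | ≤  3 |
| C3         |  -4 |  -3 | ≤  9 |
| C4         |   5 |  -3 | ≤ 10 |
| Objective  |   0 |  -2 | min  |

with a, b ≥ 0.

Unbounded (objective can decrease without bound)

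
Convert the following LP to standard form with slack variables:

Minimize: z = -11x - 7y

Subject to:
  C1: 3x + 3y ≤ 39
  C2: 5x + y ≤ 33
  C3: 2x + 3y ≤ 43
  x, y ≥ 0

min z = -11x - 7y

s.t.
  3x + 3y + s1 = 39
  5x + y + s2 = 33
  2x + 3y + s3 = 43
  x, y, s1, s2, s3 ≥ 0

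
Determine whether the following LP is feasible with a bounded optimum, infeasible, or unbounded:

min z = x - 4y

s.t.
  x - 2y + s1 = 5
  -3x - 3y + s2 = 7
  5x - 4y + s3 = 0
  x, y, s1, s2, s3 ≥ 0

Unbounded (objective can decrease without bound)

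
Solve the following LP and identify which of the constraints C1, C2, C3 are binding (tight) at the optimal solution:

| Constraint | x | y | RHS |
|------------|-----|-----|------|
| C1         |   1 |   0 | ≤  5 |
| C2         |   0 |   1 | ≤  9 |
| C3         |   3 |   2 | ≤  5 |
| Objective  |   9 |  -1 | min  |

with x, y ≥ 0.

At x = 0, y = 2.5, compute slack b - a·x for each constraint:
  C1: 5 − 0 = 5  (slack)
  C2: 9 − 2.5 = 6.5  (slack)
  C3: 5 − 5 = 0  (binding)

Optimal: x = 0, y = 2.5
Binding: C3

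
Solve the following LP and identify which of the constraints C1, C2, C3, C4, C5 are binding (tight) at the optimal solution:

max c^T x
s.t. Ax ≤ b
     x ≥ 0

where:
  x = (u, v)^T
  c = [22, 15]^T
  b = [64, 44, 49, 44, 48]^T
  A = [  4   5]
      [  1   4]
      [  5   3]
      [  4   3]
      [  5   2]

At u = 5, v = 8, compute slack b - a·x for each constraint:
  C1: 64 − 60 = 4  (slack)
  C2: 44 − 37 = 7  (slack)
  C3: 49 − 49 = 0  (binding)
  C4: 44 − 44 = 0  (binding)
  C5: 48 − 41 = 7  (slack)

Optimal: u = 5, v = 8
Binding: C3, C4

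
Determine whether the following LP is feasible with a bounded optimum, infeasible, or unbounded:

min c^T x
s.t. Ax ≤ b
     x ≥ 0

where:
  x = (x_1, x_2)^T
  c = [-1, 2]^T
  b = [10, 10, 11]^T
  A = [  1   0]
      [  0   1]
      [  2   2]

Feasible with a bounded optimal solution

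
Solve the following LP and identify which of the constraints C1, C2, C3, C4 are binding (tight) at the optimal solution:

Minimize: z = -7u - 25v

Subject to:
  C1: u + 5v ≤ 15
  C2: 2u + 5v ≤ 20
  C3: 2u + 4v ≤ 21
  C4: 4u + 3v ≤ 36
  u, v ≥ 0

At u = 5, v = 2, compute slack b - a·x for each constraint:
  C1: 15 − 15 = 0  (binding)
  C2: 20 − 20 = 0  (binding)
  C3: 21 − 18 = 3  (slack)
  C4: 36 − 26 = 10  (slack)

Optimal: u = 5, v = 2
Binding: C1, C2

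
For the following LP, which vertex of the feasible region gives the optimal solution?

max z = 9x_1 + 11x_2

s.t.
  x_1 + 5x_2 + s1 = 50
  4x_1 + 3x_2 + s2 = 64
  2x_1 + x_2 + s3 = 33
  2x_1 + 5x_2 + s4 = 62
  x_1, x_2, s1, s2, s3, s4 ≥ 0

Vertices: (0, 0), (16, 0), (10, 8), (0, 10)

Evaluate the objective at each vertex of the feasible region:
  z(0, 0) = 0
  z(16, 0) = 144
  z(10, 8) = 178  ←
  z(0, 10) = 110
The maximum is at x_1 = 10, x_2 = 8.

(10, 8)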